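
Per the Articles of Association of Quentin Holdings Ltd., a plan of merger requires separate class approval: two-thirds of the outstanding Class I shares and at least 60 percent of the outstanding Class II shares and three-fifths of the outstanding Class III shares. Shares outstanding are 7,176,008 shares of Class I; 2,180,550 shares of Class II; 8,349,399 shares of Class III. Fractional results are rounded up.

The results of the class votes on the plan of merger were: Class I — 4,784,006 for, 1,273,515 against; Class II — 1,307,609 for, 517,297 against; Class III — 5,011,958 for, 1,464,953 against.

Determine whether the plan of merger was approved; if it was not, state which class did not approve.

Not approved — the Class II shares did not give the required vote.

Class I: 2/3 of 7176008 = 4784005.33, rounded up to 4784006; 4,784,006 required, 4,784,006 in favor — approved.
Class II: 3/5 of 2180550 = 1308330; 1,308,330 required, 1,307,609 in favor — not approved.
Class III: 3/5 of 8349399 = 5009639.40, rounded up to 5009640; 5,009,640 required, 5,011,958 in favor — approved.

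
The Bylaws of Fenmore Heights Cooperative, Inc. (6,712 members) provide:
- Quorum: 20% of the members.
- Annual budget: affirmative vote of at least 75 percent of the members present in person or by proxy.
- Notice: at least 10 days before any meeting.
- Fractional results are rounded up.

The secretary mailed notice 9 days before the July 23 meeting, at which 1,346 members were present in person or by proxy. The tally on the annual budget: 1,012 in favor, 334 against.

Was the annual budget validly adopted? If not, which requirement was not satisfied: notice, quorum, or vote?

Notice: 9 days given; 10 required. Not satisfied.
Quorum: 20% of 6,712 = 1,342.40, rounded up to 1,343; 1,346 present. Satisfied.
Vote: requires three-fourths of those present (1,346); 3/4 of 1346 = 1009.50, rounded up to 1010, so 1,010 needed; 1,012 in favor. Satisfied.

Invalid — notice requirement not satisfied.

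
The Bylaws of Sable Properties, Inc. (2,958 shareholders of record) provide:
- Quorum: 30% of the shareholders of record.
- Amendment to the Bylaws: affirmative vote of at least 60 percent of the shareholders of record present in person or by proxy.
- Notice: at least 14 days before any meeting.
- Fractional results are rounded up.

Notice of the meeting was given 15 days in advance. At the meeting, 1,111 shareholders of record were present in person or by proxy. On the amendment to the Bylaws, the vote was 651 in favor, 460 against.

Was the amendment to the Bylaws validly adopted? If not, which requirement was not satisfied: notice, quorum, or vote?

Notice: 15 days given; 14 required. Satisfied.
Quorum: 30% of 2,958 = 887.40, rounded up to 888; 1,111 present. Satisfied.
Vote: requires three-fifths of those present (1,111); 3/5 of 1111 = 666.60, rounded up to 667, so 667 needed; 651 in favor. Not satisfied.

Invalid — vote requirement not satisfied.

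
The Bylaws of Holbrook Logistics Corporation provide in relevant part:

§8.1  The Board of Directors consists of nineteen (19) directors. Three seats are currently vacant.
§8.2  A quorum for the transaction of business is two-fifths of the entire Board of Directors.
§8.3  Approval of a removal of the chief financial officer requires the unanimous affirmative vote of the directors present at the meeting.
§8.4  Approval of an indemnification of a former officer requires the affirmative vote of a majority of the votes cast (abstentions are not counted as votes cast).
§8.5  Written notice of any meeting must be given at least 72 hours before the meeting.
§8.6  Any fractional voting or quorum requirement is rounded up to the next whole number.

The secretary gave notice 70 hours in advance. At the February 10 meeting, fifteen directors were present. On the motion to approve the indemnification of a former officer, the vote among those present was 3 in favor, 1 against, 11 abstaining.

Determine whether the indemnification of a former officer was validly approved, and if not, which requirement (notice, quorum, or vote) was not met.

Notice: 70 hours given; 72 required (70 < 72). Not satisfied.
Quorum: 15 present; quorum is 8. Satisfied.
Vote: the indemnification of a former officer requires a majority of the votes cast (15 present − 11 abstaining = 4). A majority of 4 is 3, so 3 affirmative votes are needed; 3 voted in favor. Satisfied.

Invalid — notice requirement not satisfied.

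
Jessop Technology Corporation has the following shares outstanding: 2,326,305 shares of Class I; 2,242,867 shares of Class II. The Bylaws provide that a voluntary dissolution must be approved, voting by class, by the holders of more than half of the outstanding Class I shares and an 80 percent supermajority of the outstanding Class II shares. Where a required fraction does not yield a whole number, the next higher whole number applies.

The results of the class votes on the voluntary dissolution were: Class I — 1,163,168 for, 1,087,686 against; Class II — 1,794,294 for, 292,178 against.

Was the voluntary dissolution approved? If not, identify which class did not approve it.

Approved — every class gave the required vote.

Class I: a majority of 2326305 is 1163153; 1,163,153 required, 1,163,168 in favor — approved.
Class II: 4/5 of 2242867 = 1794293.60, rounded up to 1794294; 1,794,294 required, 1,794,294 in favor — approved.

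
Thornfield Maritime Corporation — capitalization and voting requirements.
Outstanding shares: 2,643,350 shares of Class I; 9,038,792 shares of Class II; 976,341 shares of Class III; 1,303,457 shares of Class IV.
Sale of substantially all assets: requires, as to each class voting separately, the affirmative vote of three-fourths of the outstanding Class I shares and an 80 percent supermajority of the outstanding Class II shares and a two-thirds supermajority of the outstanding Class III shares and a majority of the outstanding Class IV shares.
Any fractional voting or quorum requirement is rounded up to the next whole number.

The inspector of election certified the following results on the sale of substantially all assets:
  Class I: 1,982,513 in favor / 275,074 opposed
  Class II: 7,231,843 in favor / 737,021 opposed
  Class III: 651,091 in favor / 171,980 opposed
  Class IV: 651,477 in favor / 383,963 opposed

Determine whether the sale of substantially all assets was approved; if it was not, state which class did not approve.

Class I: 3/4 of 2643350 = 1982512.50, rounded up to 1982513; 1,982,513 required, 1,982,513 in favor — approved.
Class II: 4/5 of 9038792 = 7231033.60, rounded up to 7231034; 7,231,034 required, 7,231,843 in favor — approved.
Class III: 2/3 of 976341 = 650894; 650,894 required, 651,091 in favor — approved.
Class IV: a majority of 1303457 is 651729; 651,729 required, 651,477 in favor — not approved.

Not approved — the Class IV shares did not give the required vote.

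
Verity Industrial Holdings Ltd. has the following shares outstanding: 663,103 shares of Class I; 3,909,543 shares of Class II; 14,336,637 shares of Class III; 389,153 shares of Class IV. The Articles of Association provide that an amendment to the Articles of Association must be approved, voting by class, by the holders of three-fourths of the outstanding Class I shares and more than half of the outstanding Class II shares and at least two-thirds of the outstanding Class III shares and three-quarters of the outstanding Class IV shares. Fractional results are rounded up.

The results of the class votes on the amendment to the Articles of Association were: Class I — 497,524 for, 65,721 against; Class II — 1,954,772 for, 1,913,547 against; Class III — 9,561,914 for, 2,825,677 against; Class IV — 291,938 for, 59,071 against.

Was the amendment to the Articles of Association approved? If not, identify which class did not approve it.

Approved — every class gave the required vote.

Class I: 3/4 of 663103 = 497327.25, rounded up to 497328; 497,328 required, 497,524 in favor — approved.
Class II: a majority of 3909543 is 1954772; 1,954,772 required, 1,954,772 in favor — approved.
Class III: 2/3 of 14336637 = 9557758; 9,557,758 required, 9,561,914 in favor — approved.
Class IV: 3/4 of 389153 = 291864.75, rounded up to 291865; 291,865 required, 291,938 in favor — approved.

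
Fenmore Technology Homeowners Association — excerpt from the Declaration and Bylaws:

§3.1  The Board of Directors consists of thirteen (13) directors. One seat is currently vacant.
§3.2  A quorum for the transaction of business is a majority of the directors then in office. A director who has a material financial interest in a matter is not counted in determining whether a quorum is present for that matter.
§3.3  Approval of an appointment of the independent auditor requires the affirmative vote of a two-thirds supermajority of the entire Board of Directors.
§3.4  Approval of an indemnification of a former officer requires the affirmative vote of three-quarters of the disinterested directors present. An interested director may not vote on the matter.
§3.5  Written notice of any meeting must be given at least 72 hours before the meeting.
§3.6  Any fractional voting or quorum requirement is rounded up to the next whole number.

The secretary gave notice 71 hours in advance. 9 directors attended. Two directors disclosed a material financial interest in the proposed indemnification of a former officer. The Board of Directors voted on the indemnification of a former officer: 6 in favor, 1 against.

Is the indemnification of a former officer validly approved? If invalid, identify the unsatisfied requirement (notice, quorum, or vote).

Notice: 71 hours given; 72 required (71 < 72). Not satisfied.
Quorum: 9 present, but the 2 interested directors do not count, leaving 7. Quorum is 7. Satisfied.
Vote: the indemnification of a former officer requires three-fourths of the disinterested directors present (9 − 2 = 7). 3/4 of 7 = 5.25, rounded up to 6, so 6 affirmative votes are needed; 6 voted in favor. Satisfied.

Invalid — notice requirement not satisfied.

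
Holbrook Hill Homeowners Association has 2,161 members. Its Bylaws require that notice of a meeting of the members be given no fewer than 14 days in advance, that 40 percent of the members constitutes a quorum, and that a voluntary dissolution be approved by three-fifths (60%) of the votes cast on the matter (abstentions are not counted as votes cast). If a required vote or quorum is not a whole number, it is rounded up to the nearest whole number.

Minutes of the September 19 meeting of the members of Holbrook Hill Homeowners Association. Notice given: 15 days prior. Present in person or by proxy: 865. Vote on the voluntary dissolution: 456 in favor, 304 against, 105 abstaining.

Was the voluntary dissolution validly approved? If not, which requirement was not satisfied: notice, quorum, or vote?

Valid — all requirements satisfied.

Notice: 15 days given; 14 required. Satisfied.
Quorum: 40% of 2,161 = 864.40, rounded up to 865; 865 present. Satisfied.
Vote: requires three-fifths of the votes cast (865 − 105 abstaining = 760); 3/5 of 760 = 456, so 456 needed; 456 in favor. Satisfied.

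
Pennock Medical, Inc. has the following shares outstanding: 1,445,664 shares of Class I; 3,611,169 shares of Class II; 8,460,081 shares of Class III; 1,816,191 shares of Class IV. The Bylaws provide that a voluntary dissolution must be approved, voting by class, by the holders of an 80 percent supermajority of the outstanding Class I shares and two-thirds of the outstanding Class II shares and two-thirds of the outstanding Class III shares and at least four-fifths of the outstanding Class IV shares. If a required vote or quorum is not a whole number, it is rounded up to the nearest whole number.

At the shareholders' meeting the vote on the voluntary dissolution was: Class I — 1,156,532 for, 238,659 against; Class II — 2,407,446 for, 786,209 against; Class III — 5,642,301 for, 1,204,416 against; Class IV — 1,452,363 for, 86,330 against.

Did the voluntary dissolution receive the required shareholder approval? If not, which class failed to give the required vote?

Not approved — the Class IV shares did not give the required vote.

Class I: 4/5 of 1445664 = 1156531.20, rounded up to 1156532; 1,156,532 required, 1,156,532 in favor — approved.
Class II: 2/3 of 3611169 = 2407446; 2,407,446 required, 2,407,446 in favor — approved.
Class III: 2/3 of 8460081 = 5640054; 5,640,054 required, 5,642,301 in favor — approved.
Class IV: 4/5 of 1816191 = 1452952.80, rounded up to 1452953; 1,452,953 required, 1,452,363 in favor — not approved.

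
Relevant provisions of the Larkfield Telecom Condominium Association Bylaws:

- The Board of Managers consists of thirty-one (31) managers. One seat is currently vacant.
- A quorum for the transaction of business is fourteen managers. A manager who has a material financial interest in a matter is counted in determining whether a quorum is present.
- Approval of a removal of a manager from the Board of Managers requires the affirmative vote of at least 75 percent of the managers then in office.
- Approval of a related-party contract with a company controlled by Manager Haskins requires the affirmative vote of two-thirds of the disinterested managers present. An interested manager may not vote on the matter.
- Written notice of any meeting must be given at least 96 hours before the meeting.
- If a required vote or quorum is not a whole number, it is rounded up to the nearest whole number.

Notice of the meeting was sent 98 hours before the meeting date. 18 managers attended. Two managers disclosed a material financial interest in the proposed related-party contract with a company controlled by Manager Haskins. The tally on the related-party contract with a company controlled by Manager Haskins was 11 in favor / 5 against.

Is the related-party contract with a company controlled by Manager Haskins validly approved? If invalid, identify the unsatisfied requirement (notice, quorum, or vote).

Valid — all requirements satisfied.

Notice: 98 hours given; 96 required (98 ≥ 96). Satisfied.
Quorum: 18 present (interested managers count toward quorum); quorum is 14. Satisfied.
Vote: the related-party contract with a company controlled by Manager Haskins requires two-thirds of the disinterested managers present (18 − 2 = 16). 2/3 of 16 = 10.67, rounded up to 11, so 11 affirmative votes are needed; 11 voted in favor. Satisfied.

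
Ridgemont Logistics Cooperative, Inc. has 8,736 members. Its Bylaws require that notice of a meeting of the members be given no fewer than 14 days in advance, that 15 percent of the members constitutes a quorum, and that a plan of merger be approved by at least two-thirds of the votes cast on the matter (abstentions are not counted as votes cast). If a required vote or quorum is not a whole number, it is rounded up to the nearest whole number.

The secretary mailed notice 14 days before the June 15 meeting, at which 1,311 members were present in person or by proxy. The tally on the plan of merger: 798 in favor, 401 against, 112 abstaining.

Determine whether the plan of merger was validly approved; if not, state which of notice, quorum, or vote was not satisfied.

Notice: 14 days given; 14 required. Satisfied.
Quorum: 15% of 8,736 = 1,310.40, rounded up to 1,311; 1,311 present. Satisfied.
Vote: requires two-thirds of the votes cast (1,311 − 112 abstaining = 1,199); 2/3 of 1199 = 799.33, rounded up to 800, so 800 needed; 798 in favor. Not satisfied.

Invalid — vote requirement not satisfied.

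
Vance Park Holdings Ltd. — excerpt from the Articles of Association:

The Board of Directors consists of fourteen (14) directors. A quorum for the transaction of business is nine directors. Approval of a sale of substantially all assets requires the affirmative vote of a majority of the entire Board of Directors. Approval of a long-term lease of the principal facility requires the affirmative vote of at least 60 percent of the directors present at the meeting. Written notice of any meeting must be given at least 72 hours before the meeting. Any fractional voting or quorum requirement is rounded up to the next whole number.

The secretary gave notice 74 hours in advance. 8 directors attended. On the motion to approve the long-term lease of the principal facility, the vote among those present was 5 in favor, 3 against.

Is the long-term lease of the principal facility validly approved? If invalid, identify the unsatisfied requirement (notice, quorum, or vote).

Notice: 74 hours given; 72 required (74 ≥ 72). Satisfied.
Quorum: 8 present; quorum is 9. Not satisfied.
Vote: the long-term lease of the principal facility requires three-fifths of the directors present (8). 3/5 of 8 = 4.80, rounded up to 5, so 5 affirmative votes are needed; 5 voted in favor. Satisfied. (Moot — without a quorum no business can be validly transacted.)

Invalid — quorum requirement not satisfied.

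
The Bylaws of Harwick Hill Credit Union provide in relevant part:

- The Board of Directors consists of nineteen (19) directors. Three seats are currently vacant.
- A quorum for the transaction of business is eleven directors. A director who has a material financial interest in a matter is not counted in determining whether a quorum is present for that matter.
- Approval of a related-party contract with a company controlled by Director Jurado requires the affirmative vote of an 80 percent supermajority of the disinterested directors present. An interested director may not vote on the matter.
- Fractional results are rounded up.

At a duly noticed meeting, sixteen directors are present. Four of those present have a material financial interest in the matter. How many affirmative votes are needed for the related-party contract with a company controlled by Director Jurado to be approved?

The related-party contract with a company controlled by Director Jurado requires four-fifths of the disinterested directors present (16 − 4 = 12).
4/5 of 12 = 9.60, rounded up to 10.

10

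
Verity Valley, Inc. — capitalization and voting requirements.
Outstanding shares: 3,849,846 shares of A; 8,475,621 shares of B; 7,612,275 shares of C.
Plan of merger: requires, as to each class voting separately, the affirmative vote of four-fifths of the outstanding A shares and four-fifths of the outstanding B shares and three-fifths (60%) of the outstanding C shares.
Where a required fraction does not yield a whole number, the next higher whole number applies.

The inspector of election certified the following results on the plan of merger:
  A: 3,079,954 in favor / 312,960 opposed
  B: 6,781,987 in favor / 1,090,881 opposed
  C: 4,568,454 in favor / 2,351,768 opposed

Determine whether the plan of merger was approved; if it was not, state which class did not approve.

A: 4/5 of 3849846 = 3079876.80, rounded up to 3079877; 3,079,877 required, 3,079,954 in favor — approved.
B: 4/5 of 8475621 = 6780496.80, rounded up to 6780497; 6,780,497 required, 6,781,987 in favor — approved.
C: 3/5 of 7612275 = 4567365; 4,567,365 required, 4,568,454 in favor — approved.

Approved — every class gave the required vote.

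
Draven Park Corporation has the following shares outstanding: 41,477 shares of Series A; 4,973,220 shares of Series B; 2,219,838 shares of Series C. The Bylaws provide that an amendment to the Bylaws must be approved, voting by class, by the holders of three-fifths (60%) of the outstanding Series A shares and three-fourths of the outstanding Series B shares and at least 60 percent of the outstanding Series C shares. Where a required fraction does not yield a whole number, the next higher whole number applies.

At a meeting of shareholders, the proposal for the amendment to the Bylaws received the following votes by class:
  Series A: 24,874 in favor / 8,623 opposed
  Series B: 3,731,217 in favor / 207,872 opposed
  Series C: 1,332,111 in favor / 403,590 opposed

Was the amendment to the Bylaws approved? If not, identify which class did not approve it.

Not approved — the Series A shares did not give the required vote.

Series A: 3/5 of 41477 = 24886.20, rounded up to 24887; 24,887 required, 24,874 in favor — not approved.
Series B: 3/4 of 4973220 = 3729915; 3,729,915 required, 3,731,217 in favor — approved.
Series C: 3/5 of 2219838 = 1331902.80, rounded up to 1331903; 1,331,903 required, 1,332,111 in favor — approved.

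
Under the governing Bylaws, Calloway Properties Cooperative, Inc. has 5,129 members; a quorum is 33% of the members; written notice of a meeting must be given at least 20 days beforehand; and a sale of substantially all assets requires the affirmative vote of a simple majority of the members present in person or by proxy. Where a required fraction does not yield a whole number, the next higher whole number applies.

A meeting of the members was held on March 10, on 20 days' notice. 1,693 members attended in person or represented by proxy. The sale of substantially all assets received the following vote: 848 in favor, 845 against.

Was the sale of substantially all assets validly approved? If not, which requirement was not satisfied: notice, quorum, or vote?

Valid — all requirements satisfied.

Notice: 20 days given; 20 required. Satisfied.
Quorum: 33% of 5,129 = 1,692.57, rounded up to 1,693; 1,693 present. Satisfied.
Vote: requires a majority of those present (1,693); a majority of 1693 is 847, so 847 needed; 848 in favor. Satisfied.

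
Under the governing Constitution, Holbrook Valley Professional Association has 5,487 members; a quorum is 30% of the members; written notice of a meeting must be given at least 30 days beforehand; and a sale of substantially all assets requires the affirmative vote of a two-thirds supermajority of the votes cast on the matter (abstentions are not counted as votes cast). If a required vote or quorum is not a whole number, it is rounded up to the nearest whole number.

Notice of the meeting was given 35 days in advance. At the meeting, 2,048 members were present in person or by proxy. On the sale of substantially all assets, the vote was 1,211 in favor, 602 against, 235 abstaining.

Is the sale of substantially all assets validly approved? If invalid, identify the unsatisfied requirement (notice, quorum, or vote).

Valid — all requirements satisfied.

Notice: 35 days given; 30 required. Satisfied.
Quorum: 30% of 5,487 = 1,646.10, rounded up to 1,647; 2,048 present. Satisfied.
Vote: requires two-thirds of the votes cast (2,048 − 235 abstaining = 1,813); 2/3 of 1813 = 1208.67, rounded up to 1209, so 1,209 needed; 1,211 in favor. Satisfied.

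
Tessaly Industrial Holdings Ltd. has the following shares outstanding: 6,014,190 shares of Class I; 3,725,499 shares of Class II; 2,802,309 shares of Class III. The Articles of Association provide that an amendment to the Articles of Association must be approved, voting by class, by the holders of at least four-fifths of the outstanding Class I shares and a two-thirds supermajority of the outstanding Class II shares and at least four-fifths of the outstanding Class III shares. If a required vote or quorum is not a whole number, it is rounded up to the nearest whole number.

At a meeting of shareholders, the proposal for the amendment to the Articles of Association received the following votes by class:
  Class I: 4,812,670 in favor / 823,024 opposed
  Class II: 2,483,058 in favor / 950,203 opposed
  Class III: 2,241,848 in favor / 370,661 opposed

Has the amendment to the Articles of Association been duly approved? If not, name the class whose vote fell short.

Class I: 4/5 of 6014190 = 4811352; 4,811,352 required, 4,812,670 in favor — approved.
Class II: 2/3 of 3725499 = 2483666; 2,483,666 required, 2,483,058 in favor — not approved.
Class III: 4/5 of 2802309 = 2241847.20, rounded up to 2241848; 2,241,848 required, 2,241,848 in favor — approved.

Not approved — the Class II shares did not give the required vote.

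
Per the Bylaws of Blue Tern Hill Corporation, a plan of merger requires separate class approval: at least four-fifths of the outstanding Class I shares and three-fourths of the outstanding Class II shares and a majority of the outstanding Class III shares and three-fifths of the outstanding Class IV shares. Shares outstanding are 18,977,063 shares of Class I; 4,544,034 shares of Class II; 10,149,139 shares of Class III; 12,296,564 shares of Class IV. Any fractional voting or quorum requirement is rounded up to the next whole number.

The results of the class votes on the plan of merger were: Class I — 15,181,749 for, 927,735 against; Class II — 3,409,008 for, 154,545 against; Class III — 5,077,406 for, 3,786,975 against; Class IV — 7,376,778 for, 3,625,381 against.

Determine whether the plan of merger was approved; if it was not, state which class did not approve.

Not approved — the Class IV shares did not give the required vote.

Class I: 4/5 of 18977063 = 15181650.40, rounded up to 15181651; 15,181,651 required, 15,181,749 in favor — approved.
Class II: 3/4 of 4544034 = 3408025.50, rounded up to 3408026; 3,408,026 required, 3,409,008 in favor — approved.
Class III: a majority of 10149139 is 5074570; 5,074,570 required, 5,077,406 in favor — approved.
Class IV: 3/5 of 12296564 = 7377938.40, rounded up to 7377939; 7,377,939 required, 7,376,778 in favor — not approved.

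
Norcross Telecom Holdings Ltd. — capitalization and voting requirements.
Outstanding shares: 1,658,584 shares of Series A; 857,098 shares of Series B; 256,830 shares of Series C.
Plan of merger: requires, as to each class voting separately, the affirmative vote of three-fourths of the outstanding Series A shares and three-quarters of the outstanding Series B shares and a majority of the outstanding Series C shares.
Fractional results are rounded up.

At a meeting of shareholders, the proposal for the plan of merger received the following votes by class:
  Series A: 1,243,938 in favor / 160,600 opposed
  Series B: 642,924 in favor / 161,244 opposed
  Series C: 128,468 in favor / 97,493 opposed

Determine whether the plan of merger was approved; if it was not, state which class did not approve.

Series A: 3/4 of 1658584 = 1243938; 1,243,938 required, 1,243,938 in favor — approved.
Series B: 3/4 of 857098 = 642823.50, rounded up to 642824; 642,824 required, 642,924 in favor — approved.
Series C: a majority of 256830 is 128416; 128,416 required, 128,468 in favor — approved.

Approved — every class gave the required vote.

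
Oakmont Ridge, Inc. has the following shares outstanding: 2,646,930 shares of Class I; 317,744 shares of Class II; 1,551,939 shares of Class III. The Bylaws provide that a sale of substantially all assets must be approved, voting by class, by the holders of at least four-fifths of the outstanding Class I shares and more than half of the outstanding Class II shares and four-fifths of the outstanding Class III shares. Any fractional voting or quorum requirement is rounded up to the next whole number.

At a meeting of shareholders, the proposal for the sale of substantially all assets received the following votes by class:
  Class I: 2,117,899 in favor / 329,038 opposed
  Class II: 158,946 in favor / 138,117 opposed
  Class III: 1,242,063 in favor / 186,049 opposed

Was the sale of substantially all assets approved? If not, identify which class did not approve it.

Approved — every class gave the required vote.

Class I: 4/5 of 2646930 = 2117544; 2,117,544 required, 2,117,899 in favor — approved.
Class II: a majority of 317744 is 158873; 158,873 required, 158,946 in favor — approved.
Class III: 4/5 of 1551939 = 1241551.20, rounded up to 1241552; 1,241,552 required, 1,242,063 in favor — approved.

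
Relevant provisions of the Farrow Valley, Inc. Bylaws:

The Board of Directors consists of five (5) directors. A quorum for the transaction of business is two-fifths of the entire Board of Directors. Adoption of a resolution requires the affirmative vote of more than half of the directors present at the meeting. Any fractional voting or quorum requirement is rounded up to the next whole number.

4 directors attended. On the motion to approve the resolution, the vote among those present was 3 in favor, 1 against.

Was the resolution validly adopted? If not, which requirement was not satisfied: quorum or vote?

Valid — all requirements satisfied.

Quorum: 4 present; quorum is 2. Satisfied.
Vote: the resolution requires a majority of the directors present (4). A majority of 4 is 3, so 3 affirmative votes are needed; 3 voted in favor. Satisfied.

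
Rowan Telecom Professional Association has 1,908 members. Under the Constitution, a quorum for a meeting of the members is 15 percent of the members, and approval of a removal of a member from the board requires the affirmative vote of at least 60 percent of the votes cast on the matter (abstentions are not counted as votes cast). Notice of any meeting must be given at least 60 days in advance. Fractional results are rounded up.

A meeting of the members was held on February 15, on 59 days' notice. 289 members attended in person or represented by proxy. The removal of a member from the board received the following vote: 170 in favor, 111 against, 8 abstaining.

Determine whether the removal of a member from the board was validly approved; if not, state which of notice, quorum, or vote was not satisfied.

Notice: 59 days given; 60 required. Not satisfied.
Quorum: 15% of 1,908 = 286.20, rounded up to 287; 289 present. Satisfied.
Vote: requires three-fifths of the votes cast (289 − 8 abstaining = 281); 3/5 of 281 = 168.60, rounded up to 169, so 169 needed; 170 in favor. Satisfied.

Invalid — notice requirement not satisfied.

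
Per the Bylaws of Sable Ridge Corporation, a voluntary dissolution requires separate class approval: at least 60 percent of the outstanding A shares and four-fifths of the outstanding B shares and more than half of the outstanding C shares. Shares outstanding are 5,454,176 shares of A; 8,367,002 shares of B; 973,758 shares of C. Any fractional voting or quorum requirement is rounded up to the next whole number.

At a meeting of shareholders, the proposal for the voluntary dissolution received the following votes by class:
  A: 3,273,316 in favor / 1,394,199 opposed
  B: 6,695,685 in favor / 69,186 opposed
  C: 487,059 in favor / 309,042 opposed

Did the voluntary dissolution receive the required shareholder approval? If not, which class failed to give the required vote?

Approved — every class gave the required vote.

A: 3/5 of 5454176 = 3272505.60, rounded up to 3272506; 3,272,506 required, 3,273,316 in favor — approved.
B: 4/5 of 8367002 = 6693601.60, rounded up to 6693602; 6,693,602 required, 6,695,685 in favor — approved.
C: a majority of 973758 is 486880; 486,880 required, 487,059 in favor — approved.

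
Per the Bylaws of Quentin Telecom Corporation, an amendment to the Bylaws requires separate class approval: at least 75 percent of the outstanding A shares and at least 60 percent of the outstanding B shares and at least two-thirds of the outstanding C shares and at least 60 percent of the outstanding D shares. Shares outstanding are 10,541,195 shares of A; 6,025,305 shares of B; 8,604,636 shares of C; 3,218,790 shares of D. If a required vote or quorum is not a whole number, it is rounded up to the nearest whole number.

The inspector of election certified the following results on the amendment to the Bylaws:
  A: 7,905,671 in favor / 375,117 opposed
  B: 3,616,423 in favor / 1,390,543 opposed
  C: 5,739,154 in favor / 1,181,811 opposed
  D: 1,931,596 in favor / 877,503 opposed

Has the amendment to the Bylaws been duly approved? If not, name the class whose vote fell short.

A: 3/4 of 10541195 = 7905896.25, rounded up to 7905897; 7,905,897 required, 7,905,671 in favor — not approved.
B: 3/5 of 6025305 = 3615183; 3,615,183 required, 3,616,423 in favor — approved.
C: 2/3 of 8604636 = 5736424; 5,736,424 required, 5,739,154 in favor — approved.
D: 3/5 of 3218790 = 1931274; 1,931,274 required, 1,931,596 in favor — approved.

Not approved — the A shares did not give the required vote.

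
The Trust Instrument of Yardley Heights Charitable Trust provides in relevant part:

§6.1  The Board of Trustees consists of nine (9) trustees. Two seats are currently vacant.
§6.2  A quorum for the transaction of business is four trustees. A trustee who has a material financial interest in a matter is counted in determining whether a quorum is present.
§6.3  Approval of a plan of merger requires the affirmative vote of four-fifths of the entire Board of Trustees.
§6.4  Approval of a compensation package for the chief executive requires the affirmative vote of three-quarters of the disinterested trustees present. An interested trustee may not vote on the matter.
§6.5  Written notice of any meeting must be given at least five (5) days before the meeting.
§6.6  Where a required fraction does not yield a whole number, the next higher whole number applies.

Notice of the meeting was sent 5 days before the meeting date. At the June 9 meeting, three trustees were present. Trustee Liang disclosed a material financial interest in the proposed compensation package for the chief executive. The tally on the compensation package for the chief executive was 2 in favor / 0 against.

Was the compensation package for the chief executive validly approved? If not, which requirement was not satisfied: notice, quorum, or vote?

Invalid — quorum requirement not satisfied.

Notice: 5 days given; 5 required (5 ≥ 5). Satisfied.
Quorum: 3 present (interested trustees count toward quorum); quorum is 4. Not satisfied.
Vote: the compensation package for the chief executive requires three-fourths of the disinterested trustees present (3 − 1 = 2). 3/4 of 2 = 1.50, rounded up to 2, so 2 affirmative votes are needed; 2 voted in favor. Satisfied. (Moot — without a quorum no business can be validly transacted.)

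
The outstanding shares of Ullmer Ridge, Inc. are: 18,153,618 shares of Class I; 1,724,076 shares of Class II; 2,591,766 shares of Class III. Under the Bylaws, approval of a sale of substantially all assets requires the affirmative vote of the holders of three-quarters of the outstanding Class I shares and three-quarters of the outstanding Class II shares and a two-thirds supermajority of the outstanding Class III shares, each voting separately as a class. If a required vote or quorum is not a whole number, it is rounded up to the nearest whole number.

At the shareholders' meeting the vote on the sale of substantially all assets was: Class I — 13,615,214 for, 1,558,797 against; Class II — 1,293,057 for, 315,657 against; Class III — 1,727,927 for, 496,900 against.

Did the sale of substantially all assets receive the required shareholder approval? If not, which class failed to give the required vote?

Approved — every class gave the required vote.

Class I: 3/4 of 18153618 = 13615213.50, rounded up to 13615214; 13,615,214 required, 13,615,214 in favor — approved.
Class II: 3/4 of 1724076 = 1293057; 1,293,057 required, 1,293,057 in favor — approved.
Class III: 2/3 of 2591766 = 1727844; 1,727,844 required, 1,727,927 in favor — approved.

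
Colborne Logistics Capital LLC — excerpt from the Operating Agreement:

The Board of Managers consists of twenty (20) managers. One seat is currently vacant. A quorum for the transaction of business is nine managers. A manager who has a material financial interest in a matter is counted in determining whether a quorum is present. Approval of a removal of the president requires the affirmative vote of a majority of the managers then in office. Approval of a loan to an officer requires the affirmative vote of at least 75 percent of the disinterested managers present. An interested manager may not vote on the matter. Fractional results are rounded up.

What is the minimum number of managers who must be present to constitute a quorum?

The quorum is fixed at 9.

9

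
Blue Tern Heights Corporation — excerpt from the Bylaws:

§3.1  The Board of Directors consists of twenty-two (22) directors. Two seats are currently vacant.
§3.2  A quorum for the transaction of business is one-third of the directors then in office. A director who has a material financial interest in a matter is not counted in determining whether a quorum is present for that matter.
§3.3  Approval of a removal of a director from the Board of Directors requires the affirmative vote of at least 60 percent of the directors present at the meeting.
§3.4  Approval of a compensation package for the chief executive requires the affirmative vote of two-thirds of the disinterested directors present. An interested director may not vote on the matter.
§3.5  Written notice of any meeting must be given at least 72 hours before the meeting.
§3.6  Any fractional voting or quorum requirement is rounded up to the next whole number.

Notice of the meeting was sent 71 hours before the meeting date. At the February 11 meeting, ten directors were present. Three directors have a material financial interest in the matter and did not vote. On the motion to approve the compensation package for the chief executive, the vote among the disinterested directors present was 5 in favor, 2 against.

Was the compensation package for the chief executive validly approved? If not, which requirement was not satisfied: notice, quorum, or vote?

Notice: 71 hours given; 72 required (71 < 72). Not satisfied.
Quorum: 10 present, but the 3 interested directors do not count, leaving 7. Quorum is 7. Satisfied.
Vote: the compensation package for the chief executive requires two-thirds of the disinterested directors present (10 − 3 = 7). 2/3 of 7 = 4.67, rounded up to 5, so 5 affirmative votes are needed; 5 voted in favor. Satisfied.

Invalid — notice requirement not satisfied.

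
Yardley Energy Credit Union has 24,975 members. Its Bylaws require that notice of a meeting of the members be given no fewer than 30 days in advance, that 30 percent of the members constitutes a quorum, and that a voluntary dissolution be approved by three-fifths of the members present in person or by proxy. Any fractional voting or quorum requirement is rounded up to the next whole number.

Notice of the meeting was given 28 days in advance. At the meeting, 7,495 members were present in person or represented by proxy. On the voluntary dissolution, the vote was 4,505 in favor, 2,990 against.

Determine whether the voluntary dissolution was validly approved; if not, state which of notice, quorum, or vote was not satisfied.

Invalid — notice requirement not satisfied.

Notice: 28 days given; 30 required. Not satisfied.
Quorum: 30% of 24,975 = 7,492.50, rounded up to 7,493; 7,495 present. Satisfied.
Vote: requires three-fifths of those present (7,495); 3/5 of 7495 = 4497, so 4,497 needed; 4,505 in favor. Satisfied.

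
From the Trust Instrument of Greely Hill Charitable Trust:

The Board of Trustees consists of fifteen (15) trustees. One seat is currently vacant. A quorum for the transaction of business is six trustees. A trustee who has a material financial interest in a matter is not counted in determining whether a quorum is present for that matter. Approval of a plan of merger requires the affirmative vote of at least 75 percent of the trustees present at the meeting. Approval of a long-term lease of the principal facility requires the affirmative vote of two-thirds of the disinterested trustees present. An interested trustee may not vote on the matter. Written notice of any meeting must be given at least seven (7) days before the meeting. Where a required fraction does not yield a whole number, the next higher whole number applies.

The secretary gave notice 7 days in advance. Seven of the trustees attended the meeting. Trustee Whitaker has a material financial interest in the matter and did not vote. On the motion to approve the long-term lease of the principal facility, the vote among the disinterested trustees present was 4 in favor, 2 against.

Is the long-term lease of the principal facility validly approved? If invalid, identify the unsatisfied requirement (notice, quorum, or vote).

Valid — all requirements satisfied.

Notice: 7 days given; 7 required (7 ≥ 7). Satisfied.
Quorum: 7 present, but the 1 interested trustee does not count, leaving 6. Quorum is 6. Satisfied.
Vote: the long-term lease of the principal facility requires two-thirds of the disinterested trustees present (7 − 1 = 6). 2/3 of 6 = 4, so 4 affirmative votes are needed; 4 voted in favor. Satisfied.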